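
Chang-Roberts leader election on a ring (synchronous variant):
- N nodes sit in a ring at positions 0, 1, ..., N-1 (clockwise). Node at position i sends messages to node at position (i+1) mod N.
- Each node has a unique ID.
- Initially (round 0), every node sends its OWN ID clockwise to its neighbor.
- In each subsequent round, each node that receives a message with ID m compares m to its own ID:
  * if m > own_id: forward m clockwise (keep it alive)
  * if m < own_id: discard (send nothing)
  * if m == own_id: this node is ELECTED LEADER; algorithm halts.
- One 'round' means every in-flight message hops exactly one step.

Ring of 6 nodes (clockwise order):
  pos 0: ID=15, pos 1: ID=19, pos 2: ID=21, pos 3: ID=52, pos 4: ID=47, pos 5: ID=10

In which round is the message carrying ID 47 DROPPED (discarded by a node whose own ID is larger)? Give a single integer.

Answer: 5

Derivation:
Round 1: pos1(id19) recv 15: drop; pos2(id21) recv 19: drop; pos3(id52) recv 21: drop; pos4(id47) recv 52: fwd; pos5(id10) recv 47: fwd; pos0(id15) recv 10: drop
Round 2: pos5(id10) recv 52: fwd; pos0(id15) recv 47: fwd
Round 3: pos0(id15) recv 52: fwd; pos1(id19) recv 47: fwd
Round 4: pos1(id19) recv 52: fwd; pos2(id21) recv 47: fwd
Round 5: pos2(id21) recv 52: fwd; pos3(id52) recv 47: drop
Round 6: pos3(id52) recv 52: ELECTED
Message ID 47 originates at pos 4; dropped at pos 3 in round 5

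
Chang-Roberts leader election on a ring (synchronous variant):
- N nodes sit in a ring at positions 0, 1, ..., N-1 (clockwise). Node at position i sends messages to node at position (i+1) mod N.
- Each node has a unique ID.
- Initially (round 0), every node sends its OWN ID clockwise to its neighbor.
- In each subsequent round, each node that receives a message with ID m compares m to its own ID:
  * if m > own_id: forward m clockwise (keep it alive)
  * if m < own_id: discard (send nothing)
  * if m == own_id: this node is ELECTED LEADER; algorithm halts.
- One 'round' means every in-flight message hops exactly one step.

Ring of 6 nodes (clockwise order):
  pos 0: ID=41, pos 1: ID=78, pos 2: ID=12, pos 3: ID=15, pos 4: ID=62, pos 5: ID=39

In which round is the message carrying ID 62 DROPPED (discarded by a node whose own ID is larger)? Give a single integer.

Answer: 3

Derivation:
Round 1: pos1(id78) recv 41: drop; pos2(id12) recv 78: fwd; pos3(id15) recv 12: drop; pos4(id62) recv 15: drop; pos5(id39) recv 62: fwd; pos0(id41) recv 39: drop
Round 2: pos3(id15) recv 78: fwd; pos0(id41) recv 62: fwd
Round 3: pos4(id62) recv 78: fwd; pos1(id78) recv 62: drop
Round 4: pos5(id39) recv 78: fwd
Round 5: pos0(id41) recv 78: fwd
Round 6: pos1(id78) recv 78: ELECTED
Message ID 62 originates at pos 4; dropped at pos 1 in round 3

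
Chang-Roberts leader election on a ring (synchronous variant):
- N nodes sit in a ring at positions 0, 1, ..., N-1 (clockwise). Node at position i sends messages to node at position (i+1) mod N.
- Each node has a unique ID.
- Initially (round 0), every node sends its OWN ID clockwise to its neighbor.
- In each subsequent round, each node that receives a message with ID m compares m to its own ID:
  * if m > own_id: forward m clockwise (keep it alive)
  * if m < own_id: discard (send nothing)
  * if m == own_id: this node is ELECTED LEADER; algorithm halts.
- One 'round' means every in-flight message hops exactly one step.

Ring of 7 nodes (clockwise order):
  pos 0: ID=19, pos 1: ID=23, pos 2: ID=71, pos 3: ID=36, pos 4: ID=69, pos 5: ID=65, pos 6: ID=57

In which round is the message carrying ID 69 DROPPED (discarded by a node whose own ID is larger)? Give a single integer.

Round 1: pos1(id23) recv 19: drop; pos2(id71) recv 23: drop; pos3(id36) recv 71: fwd; pos4(id69) recv 36: drop; pos5(id65) recv 69: fwd; pos6(id57) recv 65: fwd; pos0(id19) recv 57: fwd
Round 2: pos4(id69) recv 71: fwd; pos6(id57) recv 69: fwd; pos0(id19) recv 65: fwd; pos1(id23) recv 57: fwd
Round 3: pos5(id65) recv 71: fwd; pos0(id19) recv 69: fwd; pos1(id23) recv 65: fwd; pos2(id71) recv 57: drop
Round 4: pos6(id57) recv 71: fwd; pos1(id23) recv 69: fwd; pos2(id71) recv 65: drop
Round 5: pos0(id19) recv 71: fwd; pos2(id71) recv 69: drop
Round 6: pos1(id23) recv 71: fwd
Round 7: pos2(id71) recv 71: ELECTED
Message ID 69 originates at pos 4; dropped at pos 2 in round 5

Answer: 5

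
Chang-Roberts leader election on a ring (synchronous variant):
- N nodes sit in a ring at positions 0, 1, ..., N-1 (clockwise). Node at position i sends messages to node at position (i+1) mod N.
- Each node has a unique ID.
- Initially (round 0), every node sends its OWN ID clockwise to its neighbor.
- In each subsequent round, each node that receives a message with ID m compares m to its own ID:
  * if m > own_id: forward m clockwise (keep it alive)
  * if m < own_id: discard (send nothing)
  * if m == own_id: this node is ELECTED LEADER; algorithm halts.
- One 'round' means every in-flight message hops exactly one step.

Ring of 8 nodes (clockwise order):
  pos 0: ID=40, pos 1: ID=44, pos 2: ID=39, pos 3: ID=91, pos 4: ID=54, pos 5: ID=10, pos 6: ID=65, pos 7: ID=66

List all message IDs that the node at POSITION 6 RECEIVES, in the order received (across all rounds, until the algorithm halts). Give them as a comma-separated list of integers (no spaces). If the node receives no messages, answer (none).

Round 1: pos1(id44) recv 40: drop; pos2(id39) recv 44: fwd; pos3(id91) recv 39: drop; pos4(id54) recv 91: fwd; pos5(id10) recv 54: fwd; pos6(id65) recv 10: drop; pos7(id66) recv 65: drop; pos0(id40) recv 66: fwd
Round 2: pos3(id91) recv 44: drop; pos5(id10) recv 91: fwd; pos6(id65) recv 54: drop; pos1(id44) recv 66: fwd
Round 3: pos6(id65) recv 91: fwd; pos2(id39) recv 66: fwd
Round 4: pos7(id66) recv 91: fwd; pos3(id91) recv 66: drop
Round 5: pos0(id40) recv 91: fwd
Round 6: pos1(id44) recv 91: fwd
Round 7: pos2(id39) recv 91: fwd
Round 8: pos3(id91) recv 91: ELECTED

Answer: 10,54,91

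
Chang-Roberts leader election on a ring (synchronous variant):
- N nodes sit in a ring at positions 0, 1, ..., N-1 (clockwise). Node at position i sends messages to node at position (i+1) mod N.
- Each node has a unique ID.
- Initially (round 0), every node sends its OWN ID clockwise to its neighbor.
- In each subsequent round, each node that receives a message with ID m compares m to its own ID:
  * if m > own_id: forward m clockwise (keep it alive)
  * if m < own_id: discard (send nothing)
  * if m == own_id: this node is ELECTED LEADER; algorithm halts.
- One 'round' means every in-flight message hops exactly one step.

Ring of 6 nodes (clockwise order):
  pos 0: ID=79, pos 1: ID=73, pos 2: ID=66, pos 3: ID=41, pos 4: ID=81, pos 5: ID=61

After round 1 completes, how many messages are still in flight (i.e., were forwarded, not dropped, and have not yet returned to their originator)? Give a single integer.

Round 1: pos1(id73) recv 79: fwd; pos2(id66) recv 73: fwd; pos3(id41) recv 66: fwd; pos4(id81) recv 41: drop; pos5(id61) recv 81: fwd; pos0(id79) recv 61: drop
After round 1: 4 messages still in flight

Answer: 4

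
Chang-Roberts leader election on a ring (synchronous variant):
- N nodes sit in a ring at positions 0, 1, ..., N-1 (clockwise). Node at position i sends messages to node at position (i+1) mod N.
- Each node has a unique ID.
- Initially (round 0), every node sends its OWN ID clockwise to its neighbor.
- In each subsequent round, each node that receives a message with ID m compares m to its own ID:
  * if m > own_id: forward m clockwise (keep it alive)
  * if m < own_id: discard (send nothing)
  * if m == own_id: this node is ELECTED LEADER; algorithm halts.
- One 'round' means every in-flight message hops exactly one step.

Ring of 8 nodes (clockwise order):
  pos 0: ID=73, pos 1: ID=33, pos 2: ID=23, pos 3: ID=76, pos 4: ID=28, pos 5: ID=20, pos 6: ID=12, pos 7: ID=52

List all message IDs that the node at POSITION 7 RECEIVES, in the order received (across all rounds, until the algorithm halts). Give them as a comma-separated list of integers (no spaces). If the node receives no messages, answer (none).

Round 1: pos1(id33) recv 73: fwd; pos2(id23) recv 33: fwd; pos3(id76) recv 23: drop; pos4(id28) recv 76: fwd; pos5(id20) recv 28: fwd; pos6(id12) recv 20: fwd; pos7(id52) recv 12: drop; pos0(id73) recv 52: drop
Round 2: pos2(id23) recv 73: fwd; pos3(id76) recv 33: drop; pos5(id20) recv 76: fwd; pos6(id12) recv 28: fwd; pos7(id52) recv 20: drop
Round 3: pos3(id76) recv 73: drop; pos6(id12) recv 76: fwd; pos7(id52) recv 28: drop
Round 4: pos7(id52) recv 76: fwd
Round 5: pos0(id73) recv 76: fwd
Round 6: pos1(id33) recv 76: fwd
Round 7: pos2(id23) recv 76: fwd
Round 8: pos3(id76) recv 76: ELECTED

Answer: 12,20,28,76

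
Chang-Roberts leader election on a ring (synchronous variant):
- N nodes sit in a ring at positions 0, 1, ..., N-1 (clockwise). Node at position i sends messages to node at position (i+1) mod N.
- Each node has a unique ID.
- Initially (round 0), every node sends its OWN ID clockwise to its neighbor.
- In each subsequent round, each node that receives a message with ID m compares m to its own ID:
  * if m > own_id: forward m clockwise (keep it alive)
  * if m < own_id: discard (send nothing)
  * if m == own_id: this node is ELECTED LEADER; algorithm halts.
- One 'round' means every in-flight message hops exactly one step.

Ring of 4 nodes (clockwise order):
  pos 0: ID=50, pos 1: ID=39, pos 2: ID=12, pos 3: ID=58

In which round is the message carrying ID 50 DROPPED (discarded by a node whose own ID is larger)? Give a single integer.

Answer: 3

Derivation:
Round 1: pos1(id39) recv 50: fwd; pos2(id12) recv 39: fwd; pos3(id58) recv 12: drop; pos0(id50) recv 58: fwd
Round 2: pos2(id12) recv 50: fwd; pos3(id58) recv 39: drop; pos1(id39) recv 58: fwd
Round 3: pos3(id58) recv 50: drop; pos2(id12) recv 58: fwd
Round 4: pos3(id58) recv 58: ELECTED
Message ID 50 originates at pos 0; dropped at pos 3 in round 3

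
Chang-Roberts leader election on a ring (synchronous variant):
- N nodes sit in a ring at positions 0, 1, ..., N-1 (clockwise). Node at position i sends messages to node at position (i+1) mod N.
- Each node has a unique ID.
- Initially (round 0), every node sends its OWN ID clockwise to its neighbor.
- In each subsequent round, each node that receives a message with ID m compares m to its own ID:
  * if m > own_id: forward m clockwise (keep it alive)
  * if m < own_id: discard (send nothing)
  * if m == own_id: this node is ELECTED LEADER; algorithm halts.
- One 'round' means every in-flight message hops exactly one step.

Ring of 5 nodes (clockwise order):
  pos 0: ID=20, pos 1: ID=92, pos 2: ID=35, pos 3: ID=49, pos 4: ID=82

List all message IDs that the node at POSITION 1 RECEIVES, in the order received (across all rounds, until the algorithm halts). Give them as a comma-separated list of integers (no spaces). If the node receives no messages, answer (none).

Answer: 20,82,92

Derivation:
Round 1: pos1(id92) recv 20: drop; pos2(id35) recv 92: fwd; pos3(id49) recv 35: drop; pos4(id82) recv 49: drop; pos0(id20) recv 82: fwd
Round 2: pos3(id49) recv 92: fwd; pos1(id92) recv 82: drop
Round 3: pos4(id82) recv 92: fwd
Round 4: pos0(id20) recv 92: fwd
Round 5: pos1(id92) recv 92: ELECTED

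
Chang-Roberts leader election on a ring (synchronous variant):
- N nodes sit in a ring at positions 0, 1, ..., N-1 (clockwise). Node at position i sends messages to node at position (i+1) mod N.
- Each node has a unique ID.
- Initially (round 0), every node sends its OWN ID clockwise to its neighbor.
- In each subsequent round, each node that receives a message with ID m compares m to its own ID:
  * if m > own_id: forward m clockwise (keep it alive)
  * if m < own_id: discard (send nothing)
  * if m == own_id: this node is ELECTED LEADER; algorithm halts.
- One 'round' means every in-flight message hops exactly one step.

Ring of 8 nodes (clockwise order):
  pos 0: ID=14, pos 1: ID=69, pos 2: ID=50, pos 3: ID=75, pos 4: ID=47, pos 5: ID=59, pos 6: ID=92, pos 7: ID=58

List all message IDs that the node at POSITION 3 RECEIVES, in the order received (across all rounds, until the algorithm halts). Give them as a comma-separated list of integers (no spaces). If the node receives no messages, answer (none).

Round 1: pos1(id69) recv 14: drop; pos2(id50) recv 69: fwd; pos3(id75) recv 50: drop; pos4(id47) recv 75: fwd; pos5(id59) recv 47: drop; pos6(id92) recv 59: drop; pos7(id58) recv 92: fwd; pos0(id14) recv 58: fwd
Round 2: pos3(id75) recv 69: drop; pos5(id59) recv 75: fwd; pos0(id14) recv 92: fwd; pos1(id69) recv 58: drop
Round 3: pos6(id92) recv 75: drop; pos1(id69) recv 92: fwd
Round 4: pos2(id50) recv 92: fwd
Round 5: pos3(id75) recv 92: fwd
Round 6: pos4(id47) recv 92: fwd
Round 7: pos5(id59) recv 92: fwd
Round 8: pos6(id92) recv 92: ELECTED

Answer: 50,69,92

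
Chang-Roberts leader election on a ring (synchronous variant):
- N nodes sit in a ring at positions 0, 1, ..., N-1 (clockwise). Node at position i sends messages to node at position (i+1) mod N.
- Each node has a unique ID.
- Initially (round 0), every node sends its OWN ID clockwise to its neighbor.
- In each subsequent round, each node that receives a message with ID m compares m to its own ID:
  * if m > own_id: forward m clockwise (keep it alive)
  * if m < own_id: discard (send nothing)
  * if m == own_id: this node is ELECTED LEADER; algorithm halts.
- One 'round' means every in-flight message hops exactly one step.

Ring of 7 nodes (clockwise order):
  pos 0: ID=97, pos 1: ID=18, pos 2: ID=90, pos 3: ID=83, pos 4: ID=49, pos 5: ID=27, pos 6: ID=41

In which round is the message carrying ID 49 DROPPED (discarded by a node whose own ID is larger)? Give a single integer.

Answer: 3

Derivation:
Round 1: pos1(id18) recv 97: fwd; pos2(id90) recv 18: drop; pos3(id83) recv 90: fwd; pos4(id49) recv 83: fwd; pos5(id27) recv 49: fwd; pos6(id41) recv 27: drop; pos0(id97) recv 41: drop
Round 2: pos2(id90) recv 97: fwd; pos4(id49) recv 90: fwd; pos5(id27) recv 83: fwd; pos6(id41) recv 49: fwd
Round 3: pos3(id83) recv 97: fwd; pos5(id27) recv 90: fwd; pos6(id41) recv 83: fwd; pos0(id97) recv 49: drop
Round 4: pos4(id49) recv 97: fwd; pos6(id41) recv 90: fwd; pos0(id97) recv 83: drop
Round 5: pos5(id27) recv 97: fwd; pos0(id97) recv 90: drop
Round 6: pos6(id41) recv 97: fwd
Round 7: pos0(id97) recv 97: ELECTED
Message ID 49 originates at pos 4; dropped at pos 0 in round 3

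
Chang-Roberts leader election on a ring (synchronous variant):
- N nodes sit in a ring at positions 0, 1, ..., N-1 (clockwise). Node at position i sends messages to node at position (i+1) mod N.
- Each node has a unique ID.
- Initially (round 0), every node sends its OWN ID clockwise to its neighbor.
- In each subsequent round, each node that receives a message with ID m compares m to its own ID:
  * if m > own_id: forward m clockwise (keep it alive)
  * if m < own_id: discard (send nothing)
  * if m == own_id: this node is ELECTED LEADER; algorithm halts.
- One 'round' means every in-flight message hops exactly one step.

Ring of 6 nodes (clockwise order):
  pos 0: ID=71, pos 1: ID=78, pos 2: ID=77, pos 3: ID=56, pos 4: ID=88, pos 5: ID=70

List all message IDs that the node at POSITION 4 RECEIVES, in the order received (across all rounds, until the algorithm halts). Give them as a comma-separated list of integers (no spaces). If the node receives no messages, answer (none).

Answer: 56,77,78,88

Derivation:
Round 1: pos1(id78) recv 71: drop; pos2(id77) recv 78: fwd; pos3(id56) recv 77: fwd; pos4(id88) recv 56: drop; pos5(id70) recv 88: fwd; pos0(id71) recv 70: drop
Round 2: pos3(id56) recv 78: fwd; pos4(id88) recv 77: drop; pos0(id71) recv 88: fwd
Round 3: pos4(id88) recv 78: drop; pos1(id78) recv 88: fwd
Round 4: pos2(id77) recv 88: fwd
Round 5: pos3(id56) recv 88: fwd
Round 6: pos4(id88) recv 88: ELECTED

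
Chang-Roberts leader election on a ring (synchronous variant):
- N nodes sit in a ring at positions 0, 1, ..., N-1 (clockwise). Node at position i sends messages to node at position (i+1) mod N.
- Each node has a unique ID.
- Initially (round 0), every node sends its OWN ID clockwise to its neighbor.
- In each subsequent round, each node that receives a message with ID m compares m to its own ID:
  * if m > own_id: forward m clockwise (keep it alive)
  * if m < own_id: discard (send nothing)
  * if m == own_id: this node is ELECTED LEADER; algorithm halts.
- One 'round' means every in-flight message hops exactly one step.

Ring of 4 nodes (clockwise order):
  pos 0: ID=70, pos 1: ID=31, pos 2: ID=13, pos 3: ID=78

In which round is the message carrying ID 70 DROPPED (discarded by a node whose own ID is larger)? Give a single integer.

Answer: 3

Derivation:
Round 1: pos1(id31) recv 70: fwd; pos2(id13) recv 31: fwd; pos3(id78) recv 13: drop; pos0(id70) recv 78: fwd
Round 2: pos2(id13) recv 70: fwd; pos3(id78) recv 31: drop; pos1(id31) recv 78: fwd
Round 3: pos3(id78) recv 70: drop; pos2(id13) recv 78: fwd
Round 4: pos3(id78) recv 78: ELECTED
Message ID 70 originates at pos 0; dropped at pos 3 in round 3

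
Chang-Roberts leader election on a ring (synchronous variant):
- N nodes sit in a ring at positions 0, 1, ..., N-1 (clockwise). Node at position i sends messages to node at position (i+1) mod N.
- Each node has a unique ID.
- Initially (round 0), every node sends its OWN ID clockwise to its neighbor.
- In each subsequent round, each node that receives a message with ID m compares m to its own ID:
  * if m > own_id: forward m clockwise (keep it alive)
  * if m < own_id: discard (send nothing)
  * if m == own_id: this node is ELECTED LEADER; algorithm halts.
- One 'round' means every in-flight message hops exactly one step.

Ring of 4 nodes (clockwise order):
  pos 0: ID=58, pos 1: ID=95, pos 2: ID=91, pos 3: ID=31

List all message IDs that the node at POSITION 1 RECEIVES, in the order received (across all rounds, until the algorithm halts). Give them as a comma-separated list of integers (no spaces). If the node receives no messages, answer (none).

Answer: 58,91,95

Derivation:
Round 1: pos1(id95) recv 58: drop; pos2(id91) recv 95: fwd; pos3(id31) recv 91: fwd; pos0(id58) recv 31: drop
Round 2: pos3(id31) recv 95: fwd; pos0(id58) recv 91: fwd
Round 3: pos0(id58) recv 95: fwd; pos1(id95) recv 91: drop
Round 4: pos1(id95) recv 95: ELECTED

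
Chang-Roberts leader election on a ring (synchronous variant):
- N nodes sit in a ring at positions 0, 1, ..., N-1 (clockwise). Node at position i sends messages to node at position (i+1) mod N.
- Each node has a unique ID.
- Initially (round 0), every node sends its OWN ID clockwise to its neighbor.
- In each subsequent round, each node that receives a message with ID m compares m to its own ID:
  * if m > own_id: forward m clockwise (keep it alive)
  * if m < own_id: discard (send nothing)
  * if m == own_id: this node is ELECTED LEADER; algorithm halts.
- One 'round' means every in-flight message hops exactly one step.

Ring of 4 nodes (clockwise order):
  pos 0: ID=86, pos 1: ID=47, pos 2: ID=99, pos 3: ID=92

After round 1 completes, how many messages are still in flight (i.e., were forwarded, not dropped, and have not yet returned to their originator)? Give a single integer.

Round 1: pos1(id47) recv 86: fwd; pos2(id99) recv 47: drop; pos3(id92) recv 99: fwd; pos0(id86) recv 92: fwd
After round 1: 3 messages still in flight

Answer: 3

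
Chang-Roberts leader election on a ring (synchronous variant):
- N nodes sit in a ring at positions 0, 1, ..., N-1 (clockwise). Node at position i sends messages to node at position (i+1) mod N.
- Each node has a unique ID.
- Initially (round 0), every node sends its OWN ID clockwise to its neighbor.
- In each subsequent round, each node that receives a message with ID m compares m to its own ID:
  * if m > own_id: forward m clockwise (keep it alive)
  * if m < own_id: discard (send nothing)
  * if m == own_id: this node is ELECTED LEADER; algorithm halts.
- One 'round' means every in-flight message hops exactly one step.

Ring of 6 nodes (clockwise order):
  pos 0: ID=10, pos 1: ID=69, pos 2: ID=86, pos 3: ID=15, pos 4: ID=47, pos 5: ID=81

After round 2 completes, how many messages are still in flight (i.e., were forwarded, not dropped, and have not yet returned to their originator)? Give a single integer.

Round 1: pos1(id69) recv 10: drop; pos2(id86) recv 69: drop; pos3(id15) recv 86: fwd; pos4(id47) recv 15: drop; pos5(id81) recv 47: drop; pos0(id10) recv 81: fwd
Round 2: pos4(id47) recv 86: fwd; pos1(id69) recv 81: fwd
After round 2: 2 messages still in flight

Answer: 2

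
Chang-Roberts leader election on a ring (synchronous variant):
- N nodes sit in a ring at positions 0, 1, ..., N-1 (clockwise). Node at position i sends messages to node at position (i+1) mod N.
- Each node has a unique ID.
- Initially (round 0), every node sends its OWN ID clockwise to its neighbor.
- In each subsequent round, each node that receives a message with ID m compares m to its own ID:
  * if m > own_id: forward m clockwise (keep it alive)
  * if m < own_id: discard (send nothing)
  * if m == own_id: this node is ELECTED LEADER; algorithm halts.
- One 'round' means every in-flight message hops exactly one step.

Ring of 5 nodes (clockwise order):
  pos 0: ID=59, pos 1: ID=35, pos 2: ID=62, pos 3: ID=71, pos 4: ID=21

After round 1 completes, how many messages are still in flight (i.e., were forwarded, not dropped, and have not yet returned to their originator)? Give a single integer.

Answer: 2

Derivation:
Round 1: pos1(id35) recv 59: fwd; pos2(id62) recv 35: drop; pos3(id71) recv 62: drop; pos4(id21) recv 71: fwd; pos0(id59) recv 21: drop
After round 1: 2 messages still in flight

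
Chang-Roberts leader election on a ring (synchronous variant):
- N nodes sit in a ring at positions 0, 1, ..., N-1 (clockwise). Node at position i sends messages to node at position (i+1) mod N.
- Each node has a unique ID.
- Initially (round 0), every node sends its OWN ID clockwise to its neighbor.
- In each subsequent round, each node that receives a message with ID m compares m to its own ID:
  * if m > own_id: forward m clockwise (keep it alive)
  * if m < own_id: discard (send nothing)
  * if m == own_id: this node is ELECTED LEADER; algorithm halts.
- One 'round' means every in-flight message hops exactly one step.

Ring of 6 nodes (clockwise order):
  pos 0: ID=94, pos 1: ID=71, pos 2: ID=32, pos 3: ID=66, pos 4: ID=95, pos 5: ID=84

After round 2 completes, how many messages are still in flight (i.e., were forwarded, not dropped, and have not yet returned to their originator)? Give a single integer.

Answer: 3

Derivation:
Round 1: pos1(id71) recv 94: fwd; pos2(id32) recv 71: fwd; pos3(id66) recv 32: drop; pos4(id95) recv 66: drop; pos5(id84) recv 95: fwd; pos0(id94) recv 84: drop
Round 2: pos2(id32) recv 94: fwd; pos3(id66) recv 71: fwd; pos0(id94) recv 95: fwd
After round 2: 3 messages still in flight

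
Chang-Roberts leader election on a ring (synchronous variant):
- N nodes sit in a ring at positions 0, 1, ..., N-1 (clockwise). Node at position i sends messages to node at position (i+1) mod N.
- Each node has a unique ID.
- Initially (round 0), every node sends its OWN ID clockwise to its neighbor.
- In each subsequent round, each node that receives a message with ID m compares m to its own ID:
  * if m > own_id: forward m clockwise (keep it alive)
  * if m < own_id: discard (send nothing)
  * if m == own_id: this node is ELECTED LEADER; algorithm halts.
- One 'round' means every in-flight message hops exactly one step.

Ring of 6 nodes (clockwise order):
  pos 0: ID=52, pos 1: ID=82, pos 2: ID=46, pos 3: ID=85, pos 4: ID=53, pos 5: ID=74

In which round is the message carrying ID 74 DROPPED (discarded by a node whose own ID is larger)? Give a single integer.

Answer: 2

Derivation:
Round 1: pos1(id82) recv 52: drop; pos2(id46) recv 82: fwd; pos3(id85) recv 46: drop; pos4(id53) recv 85: fwd; pos5(id74) recv 53: drop; pos0(id52) recv 74: fwd
Round 2: pos3(id85) recv 82: drop; pos5(id74) recv 85: fwd; pos1(id82) recv 74: drop
Round 3: pos0(id52) recv 85: fwd
Round 4: pos1(id82) recv 85: fwd
Round 5: pos2(id46) recv 85: fwd
Round 6: pos3(id85) recv 85: ELECTED
Message ID 74 originates at pos 5; dropped at pos 1 in round 2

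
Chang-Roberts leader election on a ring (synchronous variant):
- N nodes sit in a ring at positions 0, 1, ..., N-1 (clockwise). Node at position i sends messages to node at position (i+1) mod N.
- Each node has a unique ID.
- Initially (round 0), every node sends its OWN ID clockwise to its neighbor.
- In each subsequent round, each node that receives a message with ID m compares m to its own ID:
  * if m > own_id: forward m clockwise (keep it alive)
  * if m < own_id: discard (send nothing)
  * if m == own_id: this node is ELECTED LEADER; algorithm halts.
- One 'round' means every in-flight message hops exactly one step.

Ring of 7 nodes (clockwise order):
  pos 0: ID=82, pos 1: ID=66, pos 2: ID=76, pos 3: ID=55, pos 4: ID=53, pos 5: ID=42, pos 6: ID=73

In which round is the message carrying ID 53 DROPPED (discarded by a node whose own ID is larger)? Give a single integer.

Round 1: pos1(id66) recv 82: fwd; pos2(id76) recv 66: drop; pos3(id55) recv 76: fwd; pos4(id53) recv 55: fwd; pos5(id42) recv 53: fwd; pos6(id73) recv 42: drop; pos0(id82) recv 73: drop
Round 2: pos2(id76) recv 82: fwd; pos4(id53) recv 76: fwd; pos5(id42) recv 55: fwd; pos6(id73) recv 53: drop
Round 3: pos3(id55) recv 82: fwd; pos5(id42) recv 76: fwd; pos6(id73) recv 55: drop
Round 4: pos4(id53) recv 82: fwd; pos6(id73) recv 76: fwd
Round 5: pos5(id42) recv 82: fwd; pos0(id82) recv 76: drop
Round 6: pos6(id73) recv 82: fwd
Round 7: pos0(id82) recv 82: ELECTED
Message ID 53 originates at pos 4; dropped at pos 6 in round 2

Answer: 2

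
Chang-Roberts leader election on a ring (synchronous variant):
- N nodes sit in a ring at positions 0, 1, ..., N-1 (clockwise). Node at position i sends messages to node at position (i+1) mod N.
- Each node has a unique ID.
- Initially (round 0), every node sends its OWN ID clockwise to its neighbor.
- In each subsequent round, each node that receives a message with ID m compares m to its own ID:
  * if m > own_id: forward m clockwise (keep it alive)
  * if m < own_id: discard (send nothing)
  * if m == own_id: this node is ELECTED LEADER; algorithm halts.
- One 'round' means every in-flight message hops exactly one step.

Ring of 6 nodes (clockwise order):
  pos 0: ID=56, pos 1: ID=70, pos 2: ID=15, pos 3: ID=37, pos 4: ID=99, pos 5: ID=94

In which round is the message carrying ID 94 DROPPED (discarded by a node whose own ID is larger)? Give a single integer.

Round 1: pos1(id70) recv 56: drop; pos2(id15) recv 70: fwd; pos3(id37) recv 15: drop; pos4(id99) recv 37: drop; pos5(id94) recv 99: fwd; pos0(id56) recv 94: fwd
Round 2: pos3(id37) recv 70: fwd; pos0(id56) recv 99: fwd; pos1(id70) recv 94: fwd
Round 3: pos4(id99) recv 70: drop; pos1(id70) recv 99: fwd; pos2(id15) recv 94: fwd
Round 4: pos2(id15) recv 99: fwd; pos3(id37) recv 94: fwd
Round 5: pos3(id37) recv 99: fwd; pos4(id99) recv 94: drop
Round 6: pos4(id99) recv 99: ELECTED
Message ID 94 originates at pos 5; dropped at pos 4 in round 5

Answer: 5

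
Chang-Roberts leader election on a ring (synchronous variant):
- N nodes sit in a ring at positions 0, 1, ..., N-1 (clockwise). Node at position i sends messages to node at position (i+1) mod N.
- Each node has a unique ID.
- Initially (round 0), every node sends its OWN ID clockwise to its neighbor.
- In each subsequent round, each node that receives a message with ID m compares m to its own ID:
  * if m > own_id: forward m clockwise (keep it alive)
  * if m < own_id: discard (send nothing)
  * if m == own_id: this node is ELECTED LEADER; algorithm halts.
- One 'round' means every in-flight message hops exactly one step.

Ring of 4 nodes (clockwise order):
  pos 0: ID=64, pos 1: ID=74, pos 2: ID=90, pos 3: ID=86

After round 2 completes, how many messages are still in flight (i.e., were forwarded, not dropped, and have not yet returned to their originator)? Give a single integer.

Round 1: pos1(id74) recv 64: drop; pos2(id90) recv 74: drop; pos3(id86) recv 90: fwd; pos0(id64) recv 86: fwd
Round 2: pos0(id64) recv 90: fwd; pos1(id74) recv 86: fwd
After round 2: 2 messages still in flight

Answer: 2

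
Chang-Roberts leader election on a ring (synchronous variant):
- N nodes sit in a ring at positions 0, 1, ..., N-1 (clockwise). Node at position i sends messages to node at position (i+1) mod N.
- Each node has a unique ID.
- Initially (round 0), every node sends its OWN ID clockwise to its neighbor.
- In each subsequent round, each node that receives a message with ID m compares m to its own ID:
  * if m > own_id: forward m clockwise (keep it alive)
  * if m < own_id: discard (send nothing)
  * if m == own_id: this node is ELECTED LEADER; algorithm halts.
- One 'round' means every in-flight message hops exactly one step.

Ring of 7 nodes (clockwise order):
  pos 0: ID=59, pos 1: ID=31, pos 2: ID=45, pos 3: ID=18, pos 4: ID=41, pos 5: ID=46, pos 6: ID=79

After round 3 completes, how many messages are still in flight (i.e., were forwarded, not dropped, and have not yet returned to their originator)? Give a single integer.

Round 1: pos1(id31) recv 59: fwd; pos2(id45) recv 31: drop; pos3(id18) recv 45: fwd; pos4(id41) recv 18: drop; pos5(id46) recv 41: drop; pos6(id79) recv 46: drop; pos0(id59) recv 79: fwd
Round 2: pos2(id45) recv 59: fwd; pos4(id41) recv 45: fwd; pos1(id31) recv 79: fwd
Round 3: pos3(id18) recv 59: fwd; pos5(id46) recv 45: drop; pos2(id45) recv 79: fwd
After round 3: 2 messages still in flight

Answer: 2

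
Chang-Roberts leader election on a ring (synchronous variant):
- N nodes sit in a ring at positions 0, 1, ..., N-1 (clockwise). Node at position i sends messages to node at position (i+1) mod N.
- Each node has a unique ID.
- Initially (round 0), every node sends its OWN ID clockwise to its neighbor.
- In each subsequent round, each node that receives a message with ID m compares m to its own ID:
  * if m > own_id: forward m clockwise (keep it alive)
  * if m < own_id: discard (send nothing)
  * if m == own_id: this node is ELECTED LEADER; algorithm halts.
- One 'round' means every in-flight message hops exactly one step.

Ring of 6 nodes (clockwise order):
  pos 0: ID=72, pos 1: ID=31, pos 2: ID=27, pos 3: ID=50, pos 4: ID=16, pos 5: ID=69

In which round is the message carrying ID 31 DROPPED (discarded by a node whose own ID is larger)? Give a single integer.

Round 1: pos1(id31) recv 72: fwd; pos2(id27) recv 31: fwd; pos3(id50) recv 27: drop; pos4(id16) recv 50: fwd; pos5(id69) recv 16: drop; pos0(id72) recv 69: drop
Round 2: pos2(id27) recv 72: fwd; pos3(id50) recv 31: drop; pos5(id69) recv 50: drop
Round 3: pos3(id50) recv 72: fwd
Round 4: pos4(id16) recv 72: fwd
Round 5: pos5(id69) recv 72: fwd
Round 6: pos0(id72) recv 72: ELECTED
Message ID 31 originates at pos 1; dropped at pos 3 in round 2

Answer: 2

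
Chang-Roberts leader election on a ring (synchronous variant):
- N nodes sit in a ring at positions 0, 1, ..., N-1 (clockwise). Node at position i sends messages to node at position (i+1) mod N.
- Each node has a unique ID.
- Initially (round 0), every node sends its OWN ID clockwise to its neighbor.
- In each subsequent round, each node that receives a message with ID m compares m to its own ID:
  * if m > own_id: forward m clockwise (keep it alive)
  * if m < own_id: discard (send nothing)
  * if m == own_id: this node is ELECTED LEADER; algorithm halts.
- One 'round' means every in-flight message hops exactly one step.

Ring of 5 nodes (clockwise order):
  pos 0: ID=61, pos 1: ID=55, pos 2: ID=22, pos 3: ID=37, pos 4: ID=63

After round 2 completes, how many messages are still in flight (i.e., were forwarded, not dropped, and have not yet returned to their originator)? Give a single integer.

Answer: 3

Derivation:
Round 1: pos1(id55) recv 61: fwd; pos2(id22) recv 55: fwd; pos3(id37) recv 22: drop; pos4(id63) recv 37: drop; pos0(id61) recv 63: fwd
Round 2: pos2(id22) recv 61: fwd; pos3(id37) recv 55: fwd; pos1(id55) recv 63: fwd
After round 2: 3 messages still in flight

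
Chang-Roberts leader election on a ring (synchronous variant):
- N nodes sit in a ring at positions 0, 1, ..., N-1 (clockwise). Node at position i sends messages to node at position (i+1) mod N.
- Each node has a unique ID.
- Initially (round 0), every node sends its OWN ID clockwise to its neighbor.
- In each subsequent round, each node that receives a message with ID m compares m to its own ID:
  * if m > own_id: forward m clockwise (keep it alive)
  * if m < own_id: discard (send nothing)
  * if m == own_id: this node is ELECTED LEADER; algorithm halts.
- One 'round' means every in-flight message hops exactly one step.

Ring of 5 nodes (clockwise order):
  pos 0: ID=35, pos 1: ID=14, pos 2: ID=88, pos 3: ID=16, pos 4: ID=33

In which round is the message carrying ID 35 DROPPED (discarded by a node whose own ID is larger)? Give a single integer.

Round 1: pos1(id14) recv 35: fwd; pos2(id88) recv 14: drop; pos3(id16) recv 88: fwd; pos4(id33) recv 16: drop; pos0(id35) recv 33: drop
Round 2: pos2(id88) recv 35: drop; pos4(id33) recv 88: fwd
Round 3: pos0(id35) recv 88: fwd
Round 4: pos1(id14) recv 88: fwd
Round 5: pos2(id88) recv 88: ELECTED
Message ID 35 originates at pos 0; dropped at pos 2 in round 2

Answer: 2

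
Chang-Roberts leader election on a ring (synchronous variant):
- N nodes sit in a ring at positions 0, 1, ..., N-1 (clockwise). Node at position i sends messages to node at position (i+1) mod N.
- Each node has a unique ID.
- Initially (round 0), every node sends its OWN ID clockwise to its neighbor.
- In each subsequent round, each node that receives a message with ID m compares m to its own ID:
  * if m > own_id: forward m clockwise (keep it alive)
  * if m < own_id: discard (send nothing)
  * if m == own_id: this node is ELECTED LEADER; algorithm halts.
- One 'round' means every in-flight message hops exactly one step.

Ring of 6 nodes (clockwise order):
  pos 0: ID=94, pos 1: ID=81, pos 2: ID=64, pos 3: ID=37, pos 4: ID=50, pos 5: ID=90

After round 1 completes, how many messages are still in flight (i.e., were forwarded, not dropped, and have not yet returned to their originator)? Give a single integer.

Round 1: pos1(id81) recv 94: fwd; pos2(id64) recv 81: fwd; pos3(id37) recv 64: fwd; pos4(id50) recv 37: drop; pos5(id90) recv 50: drop; pos0(id94) recv 90: drop
After round 1: 3 messages still in flight

Answer: 3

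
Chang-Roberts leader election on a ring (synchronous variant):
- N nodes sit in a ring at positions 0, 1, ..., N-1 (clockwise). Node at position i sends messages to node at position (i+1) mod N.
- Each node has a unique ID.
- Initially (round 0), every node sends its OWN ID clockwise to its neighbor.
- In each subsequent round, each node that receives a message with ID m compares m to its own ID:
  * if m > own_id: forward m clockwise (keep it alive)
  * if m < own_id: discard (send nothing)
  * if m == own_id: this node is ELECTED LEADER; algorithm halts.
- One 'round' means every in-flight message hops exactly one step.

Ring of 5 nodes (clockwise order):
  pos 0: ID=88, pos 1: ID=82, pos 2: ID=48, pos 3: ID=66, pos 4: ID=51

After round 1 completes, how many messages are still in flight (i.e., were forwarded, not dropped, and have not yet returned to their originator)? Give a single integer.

Round 1: pos1(id82) recv 88: fwd; pos2(id48) recv 82: fwd; pos3(id66) recv 48: drop; pos4(id51) recv 66: fwd; pos0(id88) recv 51: drop
After round 1: 3 messages still in flight

Answer: 3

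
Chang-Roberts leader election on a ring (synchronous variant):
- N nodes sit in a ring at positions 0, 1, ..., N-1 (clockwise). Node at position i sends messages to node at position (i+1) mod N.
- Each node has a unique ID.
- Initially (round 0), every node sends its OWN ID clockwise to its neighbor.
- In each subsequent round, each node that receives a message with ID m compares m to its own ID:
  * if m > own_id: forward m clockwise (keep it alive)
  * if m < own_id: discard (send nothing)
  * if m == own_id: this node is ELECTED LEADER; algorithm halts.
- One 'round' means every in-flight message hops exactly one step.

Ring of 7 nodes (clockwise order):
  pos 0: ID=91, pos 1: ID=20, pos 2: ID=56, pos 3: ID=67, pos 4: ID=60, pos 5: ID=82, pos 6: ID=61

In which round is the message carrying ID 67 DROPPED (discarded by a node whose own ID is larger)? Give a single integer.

Answer: 2

Derivation:
Round 1: pos1(id20) recv 91: fwd; pos2(id56) recv 20: drop; pos3(id67) recv 56: drop; pos4(id60) recv 67: fwd; pos5(id82) recv 60: drop; pos6(id61) recv 82: fwd; pos0(id91) recv 61: drop
Round 2: pos2(id56) recv 91: fwd; pos5(id82) recv 67: drop; pos0(id91) recv 82: drop
Round 3: pos3(id67) recv 91: fwd
Round 4: pos4(id60) recv 91: fwd
Round 5: pos5(id82) recv 91: fwd
Round 6: pos6(id61) recv 91: fwd
Round 7: pos0(id91) recv 91: ELECTED
Message ID 67 originates at pos 3; dropped at pos 5 in round 2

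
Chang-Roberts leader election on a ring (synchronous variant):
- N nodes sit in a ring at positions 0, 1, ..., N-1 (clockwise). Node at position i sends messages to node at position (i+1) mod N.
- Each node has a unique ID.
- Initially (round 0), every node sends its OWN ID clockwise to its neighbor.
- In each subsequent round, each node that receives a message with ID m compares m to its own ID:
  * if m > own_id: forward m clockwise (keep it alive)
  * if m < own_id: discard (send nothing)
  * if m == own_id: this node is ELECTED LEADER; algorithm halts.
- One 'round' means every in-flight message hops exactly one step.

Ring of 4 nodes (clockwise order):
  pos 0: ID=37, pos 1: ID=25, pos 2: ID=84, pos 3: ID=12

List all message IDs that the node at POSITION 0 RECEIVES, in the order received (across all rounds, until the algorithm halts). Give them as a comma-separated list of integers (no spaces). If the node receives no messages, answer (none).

Answer: 12,84

Derivation:
Round 1: pos1(id25) recv 37: fwd; pos2(id84) recv 25: drop; pos3(id12) recv 84: fwd; pos0(id37) recv 12: drop
Round 2: pos2(id84) recv 37: drop; pos0(id37) recv 84: fwd
Round 3: pos1(id25) recv 84: fwd
Round 4: pos2(id84) recv 84: ELECTED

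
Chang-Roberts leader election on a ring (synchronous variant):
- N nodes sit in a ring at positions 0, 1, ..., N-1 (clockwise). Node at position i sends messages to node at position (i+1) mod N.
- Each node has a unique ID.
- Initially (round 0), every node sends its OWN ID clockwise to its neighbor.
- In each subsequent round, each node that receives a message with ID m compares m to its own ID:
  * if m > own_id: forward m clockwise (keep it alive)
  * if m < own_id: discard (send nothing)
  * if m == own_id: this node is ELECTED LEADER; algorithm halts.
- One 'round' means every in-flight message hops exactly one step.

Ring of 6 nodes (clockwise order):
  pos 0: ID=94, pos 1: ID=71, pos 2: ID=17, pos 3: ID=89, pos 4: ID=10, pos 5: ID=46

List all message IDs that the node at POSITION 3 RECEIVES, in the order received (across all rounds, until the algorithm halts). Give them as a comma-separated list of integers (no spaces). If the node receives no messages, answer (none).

Round 1: pos1(id71) recv 94: fwd; pos2(id17) recv 71: fwd; pos3(id89) recv 17: drop; pos4(id10) recv 89: fwd; pos5(id46) recv 10: drop; pos0(id94) recv 46: drop
Round 2: pos2(id17) recv 94: fwd; pos3(id89) recv 71: drop; pos5(id46) recv 89: fwd
Round 3: pos3(id89) recv 94: fwd; pos0(id94) recv 89: drop
Round 4: pos4(id10) recv 94: fwd
Round 5: pos5(id46) recv 94: fwd
Round 6: pos0(id94) recv 94: ELECTED

Answer: 17,71,94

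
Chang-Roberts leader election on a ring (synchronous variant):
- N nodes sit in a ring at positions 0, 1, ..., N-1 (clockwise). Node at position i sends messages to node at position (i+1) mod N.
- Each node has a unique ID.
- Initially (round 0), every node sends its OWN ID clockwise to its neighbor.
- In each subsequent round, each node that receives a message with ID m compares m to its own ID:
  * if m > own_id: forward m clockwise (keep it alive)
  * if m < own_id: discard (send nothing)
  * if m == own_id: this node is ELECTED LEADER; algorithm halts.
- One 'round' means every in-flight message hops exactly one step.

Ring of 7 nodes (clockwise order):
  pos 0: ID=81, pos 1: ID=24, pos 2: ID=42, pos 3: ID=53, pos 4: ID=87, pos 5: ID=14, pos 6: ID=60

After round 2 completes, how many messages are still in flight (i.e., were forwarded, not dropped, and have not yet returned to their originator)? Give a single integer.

Round 1: pos1(id24) recv 81: fwd; pos2(id42) recv 24: drop; pos3(id53) recv 42: drop; pos4(id87) recv 53: drop; pos5(id14) recv 87: fwd; pos6(id60) recv 14: drop; pos0(id81) recv 60: drop
Round 2: pos2(id42) recv 81: fwd; pos6(id60) recv 87: fwd
After round 2: 2 messages still in flight

Answer: 2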